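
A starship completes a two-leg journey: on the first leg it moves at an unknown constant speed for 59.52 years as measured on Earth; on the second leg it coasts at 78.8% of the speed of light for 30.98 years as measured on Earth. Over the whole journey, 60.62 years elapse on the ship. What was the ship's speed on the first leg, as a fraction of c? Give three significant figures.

Leg 1: speed unknown; τ_1 = 59.52/γ_1.
Leg 2: β = 0.788; γ = 1/√(1 − 0.788²) = 1/√0.3791 = 1.624; τ_2 = 30.98/1.624 = 19.07 years.
Total proper time: τ_1 + 19.07 = 60.62, so τ_1 = 60.62 − 19.07 = 41.55 years.
γ_1 = 59.52/41.55 = 1.433; β = √(1 − 1/γ²) = √0.5128.

β = 0.716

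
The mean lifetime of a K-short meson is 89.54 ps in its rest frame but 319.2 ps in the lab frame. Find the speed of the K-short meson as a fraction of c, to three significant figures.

γ = Δt/τ₀ = 319.2/89.54 = 3.565
β = √(1 − 1/γ²) = √(1 − 0.07869) = √0.9213

v = 0.960c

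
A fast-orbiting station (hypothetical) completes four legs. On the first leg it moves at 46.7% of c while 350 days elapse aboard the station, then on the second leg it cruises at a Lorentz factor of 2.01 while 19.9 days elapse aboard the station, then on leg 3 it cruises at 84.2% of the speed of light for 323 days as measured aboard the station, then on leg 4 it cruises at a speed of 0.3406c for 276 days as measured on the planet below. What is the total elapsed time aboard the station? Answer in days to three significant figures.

Leg 1: 350 days is already measured aboard the station.
Leg 2: 19.9 days is already measured aboard the station.
Leg 3: 323 days is already measured aboard the station.
Leg 4: γ = 1/√(1 − 0.3406²) = 1/√0.8840 = 1.064; τ_4 = 276/1.064 = 259.5 days.
Total: 350.0 + 19.90 + 323.0 + 259.5 days.

τ = 952 days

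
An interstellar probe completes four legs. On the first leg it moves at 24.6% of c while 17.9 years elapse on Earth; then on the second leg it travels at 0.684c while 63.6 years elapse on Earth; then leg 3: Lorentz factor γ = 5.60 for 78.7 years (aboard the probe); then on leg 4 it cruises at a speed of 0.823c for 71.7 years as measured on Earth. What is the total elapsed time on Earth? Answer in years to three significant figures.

Leg 1: 17.9 years is already measured on Earth.
Leg 2: 63.6 years is already measured on Earth.
Leg 3: γ = 5.60; Δt_3 = 5.600 × 78.7 = 440.7 years.
Leg 4: 71.7 years is already measured on Earth.
Total: 17.90 + 63.60 + 440.7 + 71.70 years.

Δt = 594 years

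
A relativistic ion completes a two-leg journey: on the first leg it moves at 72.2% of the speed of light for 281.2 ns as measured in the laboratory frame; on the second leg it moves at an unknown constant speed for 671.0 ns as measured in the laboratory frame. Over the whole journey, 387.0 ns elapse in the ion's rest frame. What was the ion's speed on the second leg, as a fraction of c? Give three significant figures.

Leg 1: β = 0.722; γ = 1/√(1 − 0.722²) = 1/√0.4787 = 1.445; τ_1 = 281.2/1.445 = 194.6 ns.
Leg 2: speed unknown; τ_2 = 671.0/γ_2.
Total proper time: 194.6 + τ_2 = 387.0, so τ_2 = 387.0 − 194.6 = 192.4 ns.
γ_2 = 671.0/192.4 = 3.487; β = √(1 − 1/γ²) = √0.9177.

β = 0.958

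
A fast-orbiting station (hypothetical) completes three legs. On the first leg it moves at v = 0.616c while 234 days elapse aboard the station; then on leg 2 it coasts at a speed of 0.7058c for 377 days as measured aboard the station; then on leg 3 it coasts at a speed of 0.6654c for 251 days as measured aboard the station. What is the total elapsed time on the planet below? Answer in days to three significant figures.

Leg 1: γ = 1/√(1 − 0.616²) = 1/√0.6205 = 1.269; Δt_1 = 1.269 × 234 = 297.1 days.
Leg 2: γ = 1/√(1 − 0.7058²) = 1/√0.5018 = 1.412; Δt_2 = 1.412 × 377 = 532.2 days.
Leg 3: γ = 1/√(1 − 0.6654²) = 1/√0.5572 = 1.340; Δt_3 = 1.340 × 251 = 336.2 days.
Total: 297.1 + 532.2 + 336.2 days.

Δt = 1170 days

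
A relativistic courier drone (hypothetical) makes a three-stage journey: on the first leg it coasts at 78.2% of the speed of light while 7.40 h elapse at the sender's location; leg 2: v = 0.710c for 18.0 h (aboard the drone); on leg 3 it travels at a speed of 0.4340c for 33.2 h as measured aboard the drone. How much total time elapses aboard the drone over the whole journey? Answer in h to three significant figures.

Leg 1: β = 0.782; γ = 1/√(1 − 0.782²) = 1/√0.3885 = 1.604; τ_1 = 7.40/1.604 = 4.612 h.
Leg 2: 18.0 h is already measured aboard the drone.
Leg 3: 33.2 h is already measured aboard the drone.
Total: 4.612 + 18.00 + 33.20 h.

τ = 55.8 h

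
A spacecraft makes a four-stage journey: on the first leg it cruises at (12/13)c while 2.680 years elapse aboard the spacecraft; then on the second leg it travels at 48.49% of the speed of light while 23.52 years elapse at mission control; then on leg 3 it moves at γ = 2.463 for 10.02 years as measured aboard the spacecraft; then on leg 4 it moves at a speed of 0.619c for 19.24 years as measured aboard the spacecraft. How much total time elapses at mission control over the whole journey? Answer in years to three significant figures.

Leg 1: γ = 1/√(1 − (12/13)²) = 13/5 = 2.600; Δt_1 = 2.600 × 2.680 = 6.968 years.
Leg 2: 23.52 years is already measured at mission control.
Leg 3: γ = 2.463; Δt_3 = 2.463 × 10.02 = 24.68 years.
Leg 4: γ = 1/√(1 − 0.619²) = 1/√0.6168 = 1.273; Δt_4 = 1.273 × 19.24 = 24.50 years.
Total: 6.968 + 23.52 + 24.68 + 24.50 years.

Δt = 79.7 years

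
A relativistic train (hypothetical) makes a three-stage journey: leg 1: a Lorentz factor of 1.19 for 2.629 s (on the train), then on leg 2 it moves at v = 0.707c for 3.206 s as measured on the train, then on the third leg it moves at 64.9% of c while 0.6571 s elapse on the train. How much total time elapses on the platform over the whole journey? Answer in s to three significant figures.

Leg 1: γ = 1.19; Δt_1 = 1.190 × 2.629 = 3.129 s.
Leg 2: γ = 1/√(1 − 0.707²) = 1/√0.5002 = 1.414; Δt_2 = 1.414 × 3.206 = 4.533 s.
Leg 3: β = 0.649; γ = 1/√(1 − 0.649²) = 1/√0.5788 = 1.314; Δt_3 = 1.314 × 0.6571 = 0.8637 s.
Total: 3.129 + 4.533 + 0.8637 s.

Δt = 8.53 s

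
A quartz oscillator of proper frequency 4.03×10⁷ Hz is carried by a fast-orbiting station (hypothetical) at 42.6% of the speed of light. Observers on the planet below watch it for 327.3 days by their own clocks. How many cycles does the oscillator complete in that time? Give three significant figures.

β = 0.426; γ = 1/√(1 − 0.426²) = 1/√0.8185 = 1.105
During 327.3 days of lab time, the oscillator's proper time advances by τ = Δt/γ = 327.3/1.105 = 296.1 days = 2.558×10⁷ s.
N = f × τ = 4.03×10⁷ × 2.558×10⁷ = 1.031×10¹⁵.

N = 1.03×10¹⁵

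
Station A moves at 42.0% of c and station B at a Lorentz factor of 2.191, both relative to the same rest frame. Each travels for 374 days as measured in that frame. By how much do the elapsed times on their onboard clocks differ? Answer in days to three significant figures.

|τ_A − τ_B| = 169 days

A: β = 0.420; γ = 1/√(1 − 0.420²) = 1/√0.8236 = 1.102; τ_A = 374/1.102 = 339.4 days.
B: γ = 2.191; τ_B = 374/2.191 = 170.7 days.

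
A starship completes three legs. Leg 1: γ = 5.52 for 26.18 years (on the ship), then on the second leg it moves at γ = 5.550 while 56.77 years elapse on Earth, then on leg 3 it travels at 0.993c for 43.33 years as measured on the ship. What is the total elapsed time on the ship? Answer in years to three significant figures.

τ = 79.7 years

Leg 1: 26.18 years is already measured on the ship.
Leg 2: γ = 5.550; τ_2 = 56.77/5.550 = 10.23 years.
Leg 3: 43.33 years is already measured on the ship.
Total: 26.18 + 10.23 + 43.33 years.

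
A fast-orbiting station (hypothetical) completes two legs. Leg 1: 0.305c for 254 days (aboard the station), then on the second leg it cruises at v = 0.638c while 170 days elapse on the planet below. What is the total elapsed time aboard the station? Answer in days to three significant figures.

τ = 385 days

Leg 1: 254 days is already measured aboard the station.
Leg 2: γ = 1/√(1 − 0.638²) = 1/√0.5930 = 1.299; τ_2 = 170/1.299 = 130.9 days.
Total: 254.0 + 130.9 days.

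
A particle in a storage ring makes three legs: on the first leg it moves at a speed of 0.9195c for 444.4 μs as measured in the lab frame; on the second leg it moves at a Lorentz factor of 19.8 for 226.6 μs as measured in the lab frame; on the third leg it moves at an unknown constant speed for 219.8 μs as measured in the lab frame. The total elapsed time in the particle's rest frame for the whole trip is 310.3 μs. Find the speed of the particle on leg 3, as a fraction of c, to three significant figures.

Leg 1: γ = 1/√(1 − 0.9195²) = 1/√0.1545 = 2.544; τ_1 = 444.4/2.544 = 174.7 μs.
Leg 2: γ = 19.8; τ_2 = 226.6/19.80 = 11.44 μs.
Leg 3: speed unknown; τ_3 = 219.8/γ_3.
Total proper time: 174.7 + 11.44 + τ_3 = 310.3, so τ_3 = 310.3 − 186.1 = 124.2 μs.
γ_3 = 219.8/124.2 = 1.770; β = √(1 − 1/γ²) = √0.6809.

β = 0.825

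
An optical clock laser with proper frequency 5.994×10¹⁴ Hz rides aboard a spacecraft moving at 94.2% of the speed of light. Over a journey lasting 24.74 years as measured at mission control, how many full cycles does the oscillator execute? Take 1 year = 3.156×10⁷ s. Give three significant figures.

β = 0.942; γ = 1/√(1 − 0.942²) = 1/√0.1126 = 2.980
The oscillator's own cycle count is N = f × τ where τ is the proper time aboard the spacecraft. τ = Δt/γ = 24.74/2.980 = 8.303 years = 2.620×10⁸ s.
N = 5.994×10¹⁴ × 2.620×10⁸ = 1.571×10²³.

N = 1.57×10²³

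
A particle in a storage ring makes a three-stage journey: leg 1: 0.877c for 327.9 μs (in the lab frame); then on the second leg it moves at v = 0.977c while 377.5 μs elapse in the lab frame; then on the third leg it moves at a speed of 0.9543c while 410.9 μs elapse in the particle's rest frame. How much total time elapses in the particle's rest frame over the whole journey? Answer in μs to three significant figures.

Leg 1: γ = 1/√(1 − 0.877²) = 1/√0.2309 = 2.081; τ_1 = 327.9/2.081 = 157.6 μs.
Leg 2: γ = 1/√(1 − 0.977²) = 1/√0.04547 = 4.690; τ_2 = 377.5/4.690 = 80.50 μs.
Leg 3: 410.9 μs is already measured in the particle's rest frame.
Total: 157.6 + 80.50 + 410.9 μs.

τ = 649 μs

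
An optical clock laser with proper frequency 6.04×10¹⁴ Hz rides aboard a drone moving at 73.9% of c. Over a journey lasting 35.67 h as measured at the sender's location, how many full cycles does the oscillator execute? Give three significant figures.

N = 5.23×10¹⁹

β = 0.739; γ = 1/√(1 − 0.739²) = 1/√0.4539 = 1.484
The oscillator's own cycle count is N = f × τ where τ is the proper time aboard the drone. τ = Δt/γ = 35.67/1.484 = 24.03 h = 8.651×10⁴ s.
N = 6.04×10¹⁴ × 8.651×10⁴ = 5.225×10¹⁹.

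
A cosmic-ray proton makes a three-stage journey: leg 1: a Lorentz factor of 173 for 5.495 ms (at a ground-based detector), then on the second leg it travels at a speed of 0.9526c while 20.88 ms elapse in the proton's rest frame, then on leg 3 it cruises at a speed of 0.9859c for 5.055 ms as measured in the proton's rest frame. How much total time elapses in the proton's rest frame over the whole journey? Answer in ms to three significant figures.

Leg 1: γ = 173; τ_1 = 5.495/173.0 = 0.03176 ms.
Leg 2: 20.88 ms is already measured in the proton's rest frame.
Leg 3: 5.055 ms is already measured in the proton's rest frame.
Total: 0.03176 + 20.88 + 5.055 ms.

τ = 26.0 ms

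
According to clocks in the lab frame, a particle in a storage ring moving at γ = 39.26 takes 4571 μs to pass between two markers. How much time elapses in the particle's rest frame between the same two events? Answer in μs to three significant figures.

γ = 39.26
The interval measured in the lab frame is the dilated one; the clock in the particle's rest frame measures the proper time τ = Δt/γ = 4571/39.26 μs.

τ = 116 μs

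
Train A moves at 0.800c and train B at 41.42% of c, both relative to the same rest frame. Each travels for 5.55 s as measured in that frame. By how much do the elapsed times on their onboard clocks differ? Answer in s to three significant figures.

A: γ = 1/√(1 − 0.800²) = 5/3 ≈ 1.667; τ_A = 5.55/1.667 = 3.330 s.
B: β = 0.4142; γ = 1/√(1 − 0.4142²) = 1/√0.8284 = 1.099; τ_B = 5.55/1.099 = 5.052 s.

|τ_A − τ_B| = 1.72 s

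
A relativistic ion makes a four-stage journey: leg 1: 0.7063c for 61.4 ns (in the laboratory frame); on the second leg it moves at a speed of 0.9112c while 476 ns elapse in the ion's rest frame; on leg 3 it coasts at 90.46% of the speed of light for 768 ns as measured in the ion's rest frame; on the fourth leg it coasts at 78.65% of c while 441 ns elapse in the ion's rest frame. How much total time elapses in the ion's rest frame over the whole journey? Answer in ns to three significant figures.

τ = 1730 ns

Leg 1: γ = 1/√(1 − 0.7063²) = 1/√0.5011 = 1.413; τ_1 = 61.4/1.413 = 43.47 ns.
Leg 2: 476 ns is already measured in the ion's rest frame.
Leg 3: 768 ns is already measured in the ion's rest frame.
Leg 4: 441 ns is already measured in the ion's rest frame.
Total: 43.47 + 476.0 + 768.0 + 441.0 ns.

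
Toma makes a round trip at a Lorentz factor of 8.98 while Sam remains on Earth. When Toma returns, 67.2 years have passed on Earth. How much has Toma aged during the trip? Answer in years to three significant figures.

γ = 8.98
Toma's clock measures proper time along the trip: τ = Δt/γ = 67.2/8.980 years.

τ = 7.48 years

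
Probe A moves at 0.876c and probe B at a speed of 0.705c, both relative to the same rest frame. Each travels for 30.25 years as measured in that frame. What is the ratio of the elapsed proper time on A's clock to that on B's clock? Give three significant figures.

τ_A/τ_B = 0.680

A: γ = 1/√(1 − 0.876²) = 1/√0.2326 = 2.073. B: γ = 1/√(1 − 0.705²) = 1/√0.5030 = 1.410.
τ_A/τ_B = γ_B/γ_A = 1.410/2.073 = 0.6801, so τ_A/τ_B = 0.6801.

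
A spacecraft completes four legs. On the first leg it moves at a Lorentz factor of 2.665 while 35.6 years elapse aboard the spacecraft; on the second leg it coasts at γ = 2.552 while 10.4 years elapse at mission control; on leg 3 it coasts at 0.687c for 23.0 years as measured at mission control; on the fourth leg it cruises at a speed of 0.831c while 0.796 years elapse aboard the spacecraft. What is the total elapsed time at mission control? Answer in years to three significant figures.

Δt = 130 years

Leg 1: γ = 2.665; Δt_1 = 2.665 × 35.6 = 94.87 years.
Leg 2: 10.4 years is already measured at mission control.
Leg 3: 23.0 years is already measured at mission control.
Leg 4: γ = 1/√(1 − 0.831²) = 1/√0.3094 = 1.798; Δt_4 = 1.798 × 0.796 = 1.431 years.
Total: 94.87 + 10.40 + 23.00 + 1.431 years.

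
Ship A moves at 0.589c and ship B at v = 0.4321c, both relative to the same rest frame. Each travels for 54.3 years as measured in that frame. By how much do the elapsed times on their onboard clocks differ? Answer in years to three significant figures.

|τ_A − τ_B| = 5.09 years

A: γ = 1/√(1 − 0.589²) = 1/√0.6531 = 1.237; τ_A = 54.3/1.237 = 43.88 years.
B: γ = 1/√(1 − 0.4321²) = 1/√0.8133 = 1.109; τ_B = 54.3/1.109 = 48.97 years.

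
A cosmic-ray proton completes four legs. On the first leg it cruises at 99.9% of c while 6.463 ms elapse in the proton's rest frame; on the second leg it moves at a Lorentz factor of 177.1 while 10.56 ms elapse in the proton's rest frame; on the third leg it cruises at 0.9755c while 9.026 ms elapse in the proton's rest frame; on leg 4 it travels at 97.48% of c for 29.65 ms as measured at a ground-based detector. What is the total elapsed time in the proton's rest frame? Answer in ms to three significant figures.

Leg 1: 6.463 ms is already measured in the proton's rest frame.
Leg 2: 10.56 ms is already measured in the proton's rest frame.
Leg 3: 9.026 ms is already measured in the proton's rest frame.
Leg 4: β = 0.9748; γ = 1/√(1 − 0.9748²) = 1/√0.04976 = 4.483; τ_4 = 29.65/4.483 = 6.614 ms.
Total: 6.463 + 10.56 + 9.026 + 6.614 ms.

τ = 32.7 ms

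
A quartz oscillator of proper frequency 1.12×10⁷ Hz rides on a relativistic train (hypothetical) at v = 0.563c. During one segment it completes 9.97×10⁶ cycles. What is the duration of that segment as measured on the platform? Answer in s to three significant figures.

γ = 1/√(1 − 0.563²) = 1/√0.6830 = 1.210
Proper time for N cycles: τ = N/f = 9.97×10⁶/(1.12×10⁷) = 8.902×10⁻¹ s = 0.8902 s.
Lab-frame duration Δt = γτ = 1.210 × 0.8902 = 1.077 s.

Δt = 1.08 s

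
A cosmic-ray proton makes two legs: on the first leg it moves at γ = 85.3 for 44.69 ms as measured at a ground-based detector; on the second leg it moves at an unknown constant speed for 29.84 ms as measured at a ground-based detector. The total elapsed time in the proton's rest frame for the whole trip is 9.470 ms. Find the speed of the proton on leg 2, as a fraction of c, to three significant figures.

β = 0.954

Leg 1: γ = 85.3; τ_1 = 44.69/85.30 = 0.5239 ms.
Leg 2: speed unknown; τ_2 = 29.84/γ_2.
Total proper time: 0.5239 + τ_2 = 9.470, so τ_2 = 9.470 − 0.5239 = 8.946 ms.
γ_2 = 29.84/8.946 = 3.336; β = √(1 − 1/γ²) = √0.9101.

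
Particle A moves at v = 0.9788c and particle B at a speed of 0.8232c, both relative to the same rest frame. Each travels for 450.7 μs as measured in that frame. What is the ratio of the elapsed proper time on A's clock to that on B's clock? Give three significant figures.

τ_A/τ_B = 0.361

A: γ = 1/√(1 − 0.9788²) = 1/√0.04195 = 4.882. B: γ = 1/√(1 − 0.8232²) = 1/√0.3223 = 1.761.
τ_A/τ_B = γ_B/γ_A = 1.761/4.882 = 0.3608, so τ_A/τ_B = 0.3608.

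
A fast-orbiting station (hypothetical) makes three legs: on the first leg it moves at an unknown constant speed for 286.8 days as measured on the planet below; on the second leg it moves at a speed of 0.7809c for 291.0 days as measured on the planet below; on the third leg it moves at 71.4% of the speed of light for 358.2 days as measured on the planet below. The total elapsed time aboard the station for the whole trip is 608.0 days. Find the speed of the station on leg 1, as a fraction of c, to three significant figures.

Leg 1: speed unknown; τ_1 = 286.8/γ_1.
Leg 2: γ = 1/√(1 − 0.7809²) = 1/√0.3902 = 1.601; τ_2 = 291.0/1.601 = 181.8 days.
Leg 3: β = 0.714; γ = 1/√(1 − 0.714²) = 1/√0.4902 = 1.428; τ_3 = 358.2/1.428 = 250.8 days.
Total proper time: τ_1 + 181.8 + 250.8 = 608.0, so τ_1 = 608.0 − 432.6 = 175.4 days.
γ_1 = 286.8/175.4 = 1.635; β = √(1 − 1/γ²) = √0.6258.

β = 0.791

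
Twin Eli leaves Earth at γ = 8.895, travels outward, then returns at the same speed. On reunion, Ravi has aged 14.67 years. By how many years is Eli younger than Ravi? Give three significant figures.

Δt − τ = 13.0 years

γ = 8.895
Eli's elapsed proper time: τ = 14.67/8.895 = 1.649 years.
Age gap = Δt − τ = 14.67 − 1.649 years.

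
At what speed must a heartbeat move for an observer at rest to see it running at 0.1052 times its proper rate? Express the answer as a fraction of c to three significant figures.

Rate ratio = 1/γ, so γ = 1/0.1052 = 9.506.
β = √(1 − 1/γ²) = √(1 − 0.1052²) = √0.9889

β = 0.994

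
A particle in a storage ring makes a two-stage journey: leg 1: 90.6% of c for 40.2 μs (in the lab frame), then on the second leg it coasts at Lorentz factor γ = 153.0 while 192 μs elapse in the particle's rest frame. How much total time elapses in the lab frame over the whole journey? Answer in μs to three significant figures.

Leg 1: 40.2 μs is already measured in the lab frame.
Leg 2: γ = 153.0; Δt_2 = 153.0 × 192 = 2.938×10⁴ μs.
Total: 40.20 + 2.938×10⁴ μs.

Δt = 2.94×10⁴ μs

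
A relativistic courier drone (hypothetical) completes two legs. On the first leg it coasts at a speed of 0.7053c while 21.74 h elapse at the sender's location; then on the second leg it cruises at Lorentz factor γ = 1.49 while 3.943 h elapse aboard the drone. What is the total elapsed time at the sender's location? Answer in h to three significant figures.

Leg 1: 21.74 h is already measured at the sender's location.
Leg 2: γ = 1.49; Δt_2 = 1.490 × 3.943 = 5.875 h.
Total: 21.74 + 5.875 h.

Δt = 27.6 h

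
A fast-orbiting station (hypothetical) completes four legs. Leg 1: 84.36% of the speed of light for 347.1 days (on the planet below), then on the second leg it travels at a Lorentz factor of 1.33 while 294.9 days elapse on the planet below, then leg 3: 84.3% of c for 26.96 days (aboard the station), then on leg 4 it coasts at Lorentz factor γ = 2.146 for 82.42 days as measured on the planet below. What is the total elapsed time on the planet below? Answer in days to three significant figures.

Leg 1: 347.1 days is already measured on the planet below.
Leg 2: 294.9 days is already measured on the planet below.
Leg 3: β = 0.843; γ = 1/√(1 − 0.843²) = 1/√0.2894 = 1.859; Δt_3 = 1.859 × 26.96 = 50.12 days.
Leg 4: 82.42 days is already measured on the planet below.
Total: 347.1 + 294.9 + 50.12 + 82.42 days.

Δt = 775 days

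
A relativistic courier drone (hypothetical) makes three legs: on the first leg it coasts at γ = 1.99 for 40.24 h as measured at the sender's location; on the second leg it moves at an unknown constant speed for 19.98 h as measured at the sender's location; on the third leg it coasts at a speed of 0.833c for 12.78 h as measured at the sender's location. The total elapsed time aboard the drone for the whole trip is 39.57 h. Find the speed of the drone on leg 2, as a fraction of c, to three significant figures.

β = 0.789

Leg 1: γ = 1.99; τ_1 = 40.24/1.990 = 20.22 h.
Leg 2: speed unknown; τ_2 = 19.98/γ_2.
Leg 3: γ = 1/√(1 − 0.833²) = 1/√0.3061 = 1.807; τ_3 = 12.78/1.807 = 7.071 h.
Total proper time: 20.22 + τ_2 + 7.071 = 39.57, so τ_2 = 39.57 − 27.29 = 12.28 h.
γ_2 = 19.98/12.28 = 1.627; β = √(1 − 1/γ²) = √0.6224.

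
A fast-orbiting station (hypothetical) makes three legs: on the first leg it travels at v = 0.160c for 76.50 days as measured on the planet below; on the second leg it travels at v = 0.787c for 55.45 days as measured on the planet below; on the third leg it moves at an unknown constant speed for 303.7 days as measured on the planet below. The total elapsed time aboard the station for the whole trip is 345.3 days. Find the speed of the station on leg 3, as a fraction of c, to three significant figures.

β = 0.631

Leg 1: γ = 1/√(1 − 0.160²) = 1/√0.9744 = 1.013; τ_1 = 76.50/1.013 = 75.51 days.
Leg 2: γ = 1/√(1 − 0.787²) = 1/√0.3806 = 1.621; τ_2 = 55.45/1.621 = 34.21 days.
Leg 3: speed unknown; τ_3 = 303.7/γ_3.
Total proper time: 75.51 + 34.21 + τ_3 = 345.3, so τ_3 = 345.3 − 109.7 = 235.6 days.
γ_3 = 303.7/235.6 = 1.289; β = √(1 − 1/γ²) = √0.3983.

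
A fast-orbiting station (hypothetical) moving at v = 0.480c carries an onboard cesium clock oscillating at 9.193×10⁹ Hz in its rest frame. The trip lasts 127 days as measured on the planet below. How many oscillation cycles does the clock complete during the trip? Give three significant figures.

N = 8.85×10¹⁶

γ = 1/√(1 − 0.480²) = 1/√0.7696 = 1.140
The oscillator's own cycle count is N = f × τ where τ is the proper time aboard the station. τ = Δt/γ = 127/1.140 = 111.4 days = 9.626×10⁶ s.
N = 9.193×10⁹ × 9.626×10⁶ = 8.849×10¹⁶.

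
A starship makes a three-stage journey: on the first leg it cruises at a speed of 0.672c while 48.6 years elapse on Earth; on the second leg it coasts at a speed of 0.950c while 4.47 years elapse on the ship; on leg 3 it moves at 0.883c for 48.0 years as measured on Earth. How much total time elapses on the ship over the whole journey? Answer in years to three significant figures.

Leg 1: γ = 1/√(1 − 0.672²) = 1/√0.5484 = 1.350; τ_1 = 48.6/1.350 = 35.99 years.
Leg 2: 4.47 years is already measured on the ship.
Leg 3: γ = 1/√(1 − 0.883²) = 1/√0.2203 = 2.131; τ_3 = 48.0/2.131 = 22.53 years.
Total: 35.99 + 4.470 + 22.53 years.

τ = 63.0 years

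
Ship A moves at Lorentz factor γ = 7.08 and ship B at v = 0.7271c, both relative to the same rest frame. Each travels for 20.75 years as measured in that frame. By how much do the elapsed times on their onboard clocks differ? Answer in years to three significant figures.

|τ_A − τ_B| = 11.3 years

A: γ = 7.08; τ_A = 20.75/7.080 = 2.931 years.
B: γ = 1/√(1 − 0.7271²) = 1/√0.4713 = 1.457; τ_B = 20.75/1.457 = 14.25 years.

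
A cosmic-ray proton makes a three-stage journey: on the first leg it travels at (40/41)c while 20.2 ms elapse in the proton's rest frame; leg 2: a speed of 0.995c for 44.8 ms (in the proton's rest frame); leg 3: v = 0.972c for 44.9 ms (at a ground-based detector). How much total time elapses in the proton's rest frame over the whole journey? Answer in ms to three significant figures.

τ = 75.6 ms

Leg 1: 20.2 ms is already measured in the proton's rest frame.
Leg 2: 44.8 ms is already measured in the proton's rest frame.
Leg 3: γ = 1/√(1 − 0.972²) = 1/√0.05522 = 4.256; τ_3 = 44.9/4.256 = 10.55 ms.
Total: 20.20 + 44.80 + 10.55 ms.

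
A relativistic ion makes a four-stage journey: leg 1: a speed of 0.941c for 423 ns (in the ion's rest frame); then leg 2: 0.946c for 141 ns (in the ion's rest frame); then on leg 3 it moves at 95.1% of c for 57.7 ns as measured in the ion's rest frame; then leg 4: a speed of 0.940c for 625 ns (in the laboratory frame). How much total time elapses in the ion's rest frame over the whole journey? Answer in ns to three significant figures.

τ = 835 ns

Leg 1: 423 ns is already measured in the ion's rest frame.
Leg 2: 141 ns is already measured in the ion's rest frame.
Leg 3: 57.7 ns is already measured in the ion's rest frame.
Leg 4: γ = 1/√(1 − 0.940²) = 1/√0.1164 = 2.931; τ_4 = 625/2.931 = 213.2 ns.
Total: 423.0 + 141.0 + 57.70 + 213.2 ns.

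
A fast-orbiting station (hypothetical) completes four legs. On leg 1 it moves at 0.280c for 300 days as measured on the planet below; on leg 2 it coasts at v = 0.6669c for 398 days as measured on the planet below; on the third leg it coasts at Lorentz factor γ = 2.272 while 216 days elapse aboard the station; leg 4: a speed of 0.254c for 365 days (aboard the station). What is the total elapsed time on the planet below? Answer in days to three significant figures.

Δt = 1570 days

Leg 1: 300 days is already measured on the planet below.
Leg 2: 398 days is already measured on the planet below.
Leg 3: γ = 2.272; Δt_3 = 2.272 × 216 = 490.8 days.
Leg 4: γ = 1/√(1 − 0.254²) = 1/√0.9355 = 1.034; Δt_4 = 1.034 × 365 = 377.4 days.
Total: 300.0 + 398.0 + 490.8 + 377.4 days.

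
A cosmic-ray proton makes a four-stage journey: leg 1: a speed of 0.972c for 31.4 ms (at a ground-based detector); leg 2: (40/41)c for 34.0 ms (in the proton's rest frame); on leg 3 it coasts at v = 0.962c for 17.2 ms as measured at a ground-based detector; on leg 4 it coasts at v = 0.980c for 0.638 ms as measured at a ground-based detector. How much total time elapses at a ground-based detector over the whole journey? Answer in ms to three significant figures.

Leg 1: 31.4 ms is already measured at a ground-based detector.
Leg 2: γ = 1/√(1 − (40/41)²) = 41/9 ≈ 4.556; Δt_2 = 4.556 × 34.0 = 154.9 ms.
Leg 3: 17.2 ms is already measured at a ground-based detector.
Leg 4: 0.638 ms is already measured at a ground-based detector.
Total: 31.40 + 154.9 + 17.20 + 0.6380 ms.

Δt = 204 ms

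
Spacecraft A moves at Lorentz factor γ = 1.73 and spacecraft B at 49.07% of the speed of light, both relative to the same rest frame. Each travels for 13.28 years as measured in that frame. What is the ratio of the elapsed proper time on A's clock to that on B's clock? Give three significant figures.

τ_A/τ_B = 0.663

A: γ = 1.73. B: β = 0.4907; γ = 1/√(1 − 0.4907²) = 1/√0.7592 = 1.148.
τ_A/τ_B = γ_B/γ_A = 1.148/1.730 = 0.6634, so τ_A/τ_B = 0.6634.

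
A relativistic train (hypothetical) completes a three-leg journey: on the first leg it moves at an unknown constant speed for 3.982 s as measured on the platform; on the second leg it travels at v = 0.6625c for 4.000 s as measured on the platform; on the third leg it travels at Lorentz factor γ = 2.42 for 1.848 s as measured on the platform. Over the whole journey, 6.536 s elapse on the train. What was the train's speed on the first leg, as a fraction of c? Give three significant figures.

β = 0.717

Leg 1: speed unknown; τ_1 = 3.982/γ_1.
Leg 2: γ = 1/√(1 − 0.6625²) = 1/√0.5611 = 1.335; τ_2 = 4.000/1.335 = 2.996 s.
Leg 3: γ = 2.42; τ_3 = 1.848/2.420 = 0.7636 s.
Total proper time: τ_1 + 2.996 + 0.7636 = 6.536, so τ_1 = 6.536 − 3.760 = 2.776 s.
γ_1 = 3.982/2.776 = 1.434; β = √(1 − 1/γ²) = √0.5140.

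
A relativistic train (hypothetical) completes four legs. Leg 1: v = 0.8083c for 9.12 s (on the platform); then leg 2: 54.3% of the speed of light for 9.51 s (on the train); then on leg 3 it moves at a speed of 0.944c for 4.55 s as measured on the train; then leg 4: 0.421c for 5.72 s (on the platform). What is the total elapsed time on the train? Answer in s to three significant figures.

Leg 1: γ = 1/√(1 − 0.8083²) = 1/√0.3467 = 1.698; τ_1 = 9.12/1.698 = 5.370 s.
Leg 2: 9.51 s is already measured on the train.
Leg 3: 4.55 s is already measured on the train.
Leg 4: γ = 1/√(1 − 0.421²) = 1/√0.8228 = 1.102; τ_4 = 5.72/1.102 = 5.188 s.
Total: 5.370 + 9.510 + 4.550 + 5.188 s.

τ = 24.6 s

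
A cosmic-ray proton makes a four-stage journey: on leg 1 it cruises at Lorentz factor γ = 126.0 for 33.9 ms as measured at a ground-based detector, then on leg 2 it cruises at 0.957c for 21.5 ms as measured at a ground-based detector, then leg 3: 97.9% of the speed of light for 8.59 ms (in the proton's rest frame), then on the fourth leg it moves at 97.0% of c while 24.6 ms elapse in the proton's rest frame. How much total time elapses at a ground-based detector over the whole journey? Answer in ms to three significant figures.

Leg 1: 33.9 ms is already measured at a ground-based detector.
Leg 2: 21.5 ms is already measured at a ground-based detector.
Leg 3: β = 0.979; γ = 1/√(1 − 0.979²) = 1/√0.04156 = 4.905; Δt_3 = 4.905 × 8.59 = 42.14 ms.
Leg 4: β = 0.970; γ = 1/√(1 − 0.970²) = 1/√0.05910 = 4.113; Δt_4 = 4.113 × 24.6 = 101.2 ms.
Total: 33.90 + 21.50 + 42.14 + 101.2 ms.

Δt = 199 ms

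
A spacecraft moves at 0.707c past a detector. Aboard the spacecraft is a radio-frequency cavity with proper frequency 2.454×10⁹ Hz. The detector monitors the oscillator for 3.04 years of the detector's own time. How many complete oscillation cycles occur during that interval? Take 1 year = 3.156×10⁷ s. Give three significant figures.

N = 1.67×10¹⁷

γ = 1/√(1 − 0.707²) = 1/√0.5002 = 1.414
During 3.04 years of lab time, the oscillator's proper time advances by τ = Δt/γ = 3.04/1.414 = 2.150 years = 6.785×10⁷ s.
N = f × τ = 2.454×10⁹ × 6.785×10⁷ = 1.665×10¹⁷.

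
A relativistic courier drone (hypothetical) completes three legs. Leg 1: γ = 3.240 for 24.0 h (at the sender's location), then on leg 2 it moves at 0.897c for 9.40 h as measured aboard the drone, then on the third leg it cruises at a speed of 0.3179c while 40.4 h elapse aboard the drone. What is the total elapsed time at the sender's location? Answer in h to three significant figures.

Δt = 87.9 h

Leg 1: 24.0 h is already measured at the sender's location.
Leg 2: γ = 1/√(1 − 0.897²) = 1/√0.1954 = 2.262; Δt_2 = 2.262 × 9.40 = 21.27 h.
Leg 3: γ = 1/√(1 − 0.3179²) = 1/√0.8989 = 1.055; Δt_3 = 1.055 × 40.4 = 42.61 h.
Total: 24.00 + 21.27 + 42.61 h.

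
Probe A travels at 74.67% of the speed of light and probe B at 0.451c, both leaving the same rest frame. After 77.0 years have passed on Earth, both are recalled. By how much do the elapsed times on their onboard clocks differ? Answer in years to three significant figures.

A: β = 0.7467; γ = 1/√(1 − 0.7467²) = 1/√0.4424 = 1.503; τ_A = 77.0/1.503 = 51.22 years.
B: γ = 1/√(1 − 0.451²) = 1/√0.7966 = 1.120; τ_B = 77.0/1.120 = 68.72 years.

|τ_A − τ_B| = 17.5 years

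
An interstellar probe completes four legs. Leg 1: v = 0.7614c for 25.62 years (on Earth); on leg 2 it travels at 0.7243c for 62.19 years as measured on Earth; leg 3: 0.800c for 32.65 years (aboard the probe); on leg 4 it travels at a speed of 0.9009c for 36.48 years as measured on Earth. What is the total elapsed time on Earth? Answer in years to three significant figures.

Δt = 179 years

Leg 1: 25.62 years is already measured on Earth.
Leg 2: 62.19 years is already measured on Earth.
Leg 3: γ = 1/√(1 − 0.800²) = 5/3 ≈ 1.667; Δt_3 = 1.667 × 32.65 = 54.42 years.
Leg 4: 36.48 years is already measured on Earth.
Total: 25.62 + 62.19 + 54.42 + 36.48 years.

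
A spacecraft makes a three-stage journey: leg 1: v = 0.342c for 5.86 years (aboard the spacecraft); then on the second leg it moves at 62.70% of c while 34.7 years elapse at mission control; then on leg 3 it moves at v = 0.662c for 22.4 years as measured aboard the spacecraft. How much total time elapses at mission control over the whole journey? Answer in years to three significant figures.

Leg 1: γ = 1/√(1 − 0.342²) = 1/√0.8830 = 1.064; Δt_1 = 1.064 × 5.86 = 6.236 years.
Leg 2: 34.7 years is already measured at mission control.
Leg 3: γ = 1/√(1 − 0.662²) = 1/√0.5618 = 1.334; Δt_3 = 1.334 × 22.4 = 29.89 years.
Total: 6.236 + 34.70 + 29.89 years.

Δt = 70.8 years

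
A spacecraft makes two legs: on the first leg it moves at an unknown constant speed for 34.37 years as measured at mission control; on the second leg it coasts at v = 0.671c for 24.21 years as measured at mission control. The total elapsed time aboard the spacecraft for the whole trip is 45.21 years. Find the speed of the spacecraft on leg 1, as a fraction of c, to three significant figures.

Leg 1: speed unknown; τ_1 = 34.37/γ_1.
Leg 2: γ = 1/√(1 − 0.671²) = 1/√0.5498 = 1.349; τ_2 = 24.21/1.349 = 17.95 years.
Total proper time: τ_1 + 17.95 = 45.21, so τ_1 = 45.21 − 17.95 = 27.26 years.
γ_1 = 34.37/27.26 = 1.261; β = √(1 − 1/γ²) = √0.3710.

β = 0.609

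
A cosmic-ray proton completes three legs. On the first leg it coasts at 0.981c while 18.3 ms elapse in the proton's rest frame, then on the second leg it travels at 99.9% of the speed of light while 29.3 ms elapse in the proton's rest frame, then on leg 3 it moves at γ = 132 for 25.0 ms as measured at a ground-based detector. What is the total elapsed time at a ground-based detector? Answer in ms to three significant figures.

Leg 1: γ = 1/√(1 − 0.981²) = 1/√0.03764 = 5.154; Δt_1 = 5.154 × 18.3 = 94.33 ms.
Leg 2: β = 0.999; γ = 1/√(1 − 0.999²) = 1/√0.001999 = 22.37; Δt_2 = 22.37 × 29.3 = 655.3 ms.
Leg 3: 25.0 ms is already measured at a ground-based detector.
Total: 94.33 + 655.3 + 25.00 ms.

Δt = 775 ms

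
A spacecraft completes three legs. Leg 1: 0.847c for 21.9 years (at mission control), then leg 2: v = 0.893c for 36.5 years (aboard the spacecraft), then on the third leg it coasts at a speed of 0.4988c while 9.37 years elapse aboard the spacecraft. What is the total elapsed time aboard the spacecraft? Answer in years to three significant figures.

Leg 1: γ = 1/√(1 − 0.847²) = 1/√0.2826 = 1.881; τ_1 = 21.9/1.881 = 11.64 years.
Leg 2: 36.5 years is already measured aboard the spacecraft.
Leg 3: 9.37 years is already measured aboard the spacecraft.
Total: 11.64 + 36.50 + 9.370 years.

τ = 57.5 years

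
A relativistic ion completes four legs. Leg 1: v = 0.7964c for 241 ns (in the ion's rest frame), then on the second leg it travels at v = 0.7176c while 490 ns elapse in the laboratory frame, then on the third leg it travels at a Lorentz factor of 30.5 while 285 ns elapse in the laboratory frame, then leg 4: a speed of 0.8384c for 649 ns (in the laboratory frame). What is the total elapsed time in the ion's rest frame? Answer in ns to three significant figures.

Leg 1: 241 ns is already measured in the ion's rest frame.
Leg 2: γ = 1/√(1 − 0.7176²) = 1/√0.4851 = 1.436; τ_2 = 490/1.436 = 341.3 ns.
Leg 3: γ = 30.5; τ_3 = 285/30.50 = 9.344 ns.
Leg 4: γ = 1/√(1 − 0.8384²) = 1/√0.2971 = 1.835; τ_4 = 649/1.835 = 353.7 ns.
Total: 241.0 + 341.3 + 9.344 + 353.7 ns.

τ = 945 ns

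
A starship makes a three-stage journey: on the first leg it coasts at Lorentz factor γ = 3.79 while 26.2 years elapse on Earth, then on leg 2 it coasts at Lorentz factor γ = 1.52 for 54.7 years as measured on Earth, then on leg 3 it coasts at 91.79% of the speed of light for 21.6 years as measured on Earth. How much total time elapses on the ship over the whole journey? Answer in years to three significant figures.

Leg 1: γ = 3.79; τ_1 = 26.2/3.790 = 6.913 years.
Leg 2: γ = 1.52; τ_2 = 54.7/1.520 = 35.99 years.
Leg 3: β = 0.9179; γ = 1/√(1 − 0.9179²) = 1/√0.1575 = 2.520; τ_3 = 21.6/2.520 = 8.571 years.
Total: 6.913 + 35.99 + 8.571 years.

τ = 51.5 years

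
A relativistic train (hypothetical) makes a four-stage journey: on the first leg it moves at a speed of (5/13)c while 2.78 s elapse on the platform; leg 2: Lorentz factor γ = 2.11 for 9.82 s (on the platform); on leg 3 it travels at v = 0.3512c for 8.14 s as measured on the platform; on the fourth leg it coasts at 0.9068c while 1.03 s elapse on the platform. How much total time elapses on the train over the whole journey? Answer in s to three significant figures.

Leg 1: γ = 1/√(1 − (5/13)²) = 13/12 ≈ 1.083; τ_1 = 2.78/1.083 = 2.566 s.
Leg 2: γ = 2.11; τ_2 = 9.82/2.110 = 4.654 s.
Leg 3: γ = 1/√(1 − 0.3512²) = 1/√0.8767 = 1.068; τ_3 = 8.14/1.068 = 7.621 s.
Leg 4: γ = 1/√(1 − 0.9068²) = 1/√0.1777 = 2.372; τ_4 = 1.03/2.372 = 0.4342 s.
Total: 2.566 + 4.654 + 7.621 + 0.4342 s.

τ = 15.3 s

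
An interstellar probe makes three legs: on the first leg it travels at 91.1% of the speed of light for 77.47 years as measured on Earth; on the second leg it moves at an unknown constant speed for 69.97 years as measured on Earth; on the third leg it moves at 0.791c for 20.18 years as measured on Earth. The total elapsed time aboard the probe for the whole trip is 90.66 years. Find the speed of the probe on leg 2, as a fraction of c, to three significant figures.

Leg 1: β = 0.911; γ = 1/√(1 − 0.911²) = 1/√0.1701 = 2.425; τ_1 = 77.47/2.425 = 31.95 years.
Leg 2: speed unknown; τ_2 = 69.97/γ_2.
Leg 3: γ = 1/√(1 − 0.791²) = 1/√0.3743 = 1.634; τ_3 = 20.18/1.634 = 12.35 years.
Total proper time: 31.95 + τ_2 + 12.35 = 90.66, so τ_2 = 90.66 − 44.30 = 46.36 years.
γ_2 = 69.97/46.36 = 1.509; β = √(1 − 1/γ²) = √0.5609.

β = 0.749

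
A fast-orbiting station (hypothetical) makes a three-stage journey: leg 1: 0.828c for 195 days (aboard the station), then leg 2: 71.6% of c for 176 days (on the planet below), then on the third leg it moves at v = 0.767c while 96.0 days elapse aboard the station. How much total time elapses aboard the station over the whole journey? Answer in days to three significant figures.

Leg 1: 195 days is already measured aboard the station.
Leg 2: β = 0.716; γ = 1/√(1 − 0.716²) = 1/√0.4873 = 1.432; τ_2 = 176/1.432 = 122.9 days.
Leg 3: 96.0 days is already measured aboard the station.
Total: 195.0 + 122.9 + 96.00 days.

τ = 414 days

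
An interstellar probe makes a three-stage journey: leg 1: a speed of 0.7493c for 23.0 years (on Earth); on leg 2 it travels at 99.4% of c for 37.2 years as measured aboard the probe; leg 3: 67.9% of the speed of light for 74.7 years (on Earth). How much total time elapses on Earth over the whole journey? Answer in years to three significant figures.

Δt = 438 years

Leg 1: 23.0 years is already measured on Earth.
Leg 2: β = 0.994; γ = 1/√(1 − 0.994²) = 1/√0.01196 = 9.142; Δt_2 = 9.142 × 37.2 = 340.1 years.
Leg 3: 74.7 years is already measured on Earth.
Total: 23.00 + 340.1 + 74.70 years.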